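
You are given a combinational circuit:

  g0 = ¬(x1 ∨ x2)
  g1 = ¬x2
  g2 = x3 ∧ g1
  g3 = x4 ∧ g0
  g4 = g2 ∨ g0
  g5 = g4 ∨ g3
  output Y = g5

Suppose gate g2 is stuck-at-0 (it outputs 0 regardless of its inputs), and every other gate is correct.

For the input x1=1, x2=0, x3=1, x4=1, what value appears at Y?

Propagate with g2 forced: g0=0, g1=1, g2=0 [stuck-at-0], g3=0, g4=0, g5=0.
So Y = 0. (Without the fault it would be 1.)

0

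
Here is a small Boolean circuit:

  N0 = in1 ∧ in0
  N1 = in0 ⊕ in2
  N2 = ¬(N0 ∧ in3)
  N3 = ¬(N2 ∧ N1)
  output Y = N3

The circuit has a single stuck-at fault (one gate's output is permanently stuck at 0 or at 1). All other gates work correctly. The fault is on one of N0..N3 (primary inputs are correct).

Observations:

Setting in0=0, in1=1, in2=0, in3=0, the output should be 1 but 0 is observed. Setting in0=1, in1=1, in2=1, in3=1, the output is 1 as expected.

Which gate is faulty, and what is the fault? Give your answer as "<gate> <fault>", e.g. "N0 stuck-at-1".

Fault-free values for test 1 (in0=0, in1=1, in2=0, in3=0): N0=0, N1=0, N2=1, N3=1, giving Y=1. Observed 0.
Test 1: faults giving observed 0 are {N1 stuck-at-1, N3 stuck-at-0}.
Test 2 (in0=1, in1=1, in2=1, in3=1): fault-free N0=1, N1=0, N2=0, N3=1 → 1; observed 1. Eliminates N3 stuck-at-0.
Only N1 stuck-at-1 is consistent with every test.

N1 stuck-at-1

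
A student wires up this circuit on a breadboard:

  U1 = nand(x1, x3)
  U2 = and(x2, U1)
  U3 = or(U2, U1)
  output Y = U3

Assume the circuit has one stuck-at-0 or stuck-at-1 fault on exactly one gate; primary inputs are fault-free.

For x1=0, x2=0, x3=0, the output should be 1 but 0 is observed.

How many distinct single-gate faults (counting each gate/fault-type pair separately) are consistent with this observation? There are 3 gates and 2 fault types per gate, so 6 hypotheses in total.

Fault-free: U1=1, U2=0, U3=1 → 1. Observed 0.
  U1 stuck-at-0: output 0 ✓
  U1 stuck-at-1: output 1 ✗
  U2 stuck-at-0: output 1 ✗
  U2 stuck-at-1: output 1 ✗
  U3 stuck-at-0: output 0 ✓
  U3 stuck-at-1: output 1 ✗
Consistent faults: {U1 stuck-at-0, U3 stuck-at-0} — 2 in all.

2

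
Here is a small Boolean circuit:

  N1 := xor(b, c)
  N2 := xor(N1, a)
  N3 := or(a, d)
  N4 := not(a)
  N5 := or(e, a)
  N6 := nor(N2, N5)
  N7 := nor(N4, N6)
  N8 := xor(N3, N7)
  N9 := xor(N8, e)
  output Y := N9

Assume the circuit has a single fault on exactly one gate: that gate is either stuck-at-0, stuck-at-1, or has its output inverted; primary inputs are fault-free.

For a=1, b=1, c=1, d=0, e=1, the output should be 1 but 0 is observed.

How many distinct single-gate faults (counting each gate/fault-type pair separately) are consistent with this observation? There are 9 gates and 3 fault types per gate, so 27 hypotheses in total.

12

Fault-free: N1=0, N2=1, N3=1, N4=0, N5=1, N6=0, N7=1, N8=0, N9=1 → 1. Observed 0.
  N1: none of the 3 fault types match ✗
  N2: none of the 3 fault types match ✗
  N3: stuck-at-0, inverted output ✓; others ✗
  N4: stuck-at-1, inverted output ✓; others ✗
  N5: none of the 3 fault types match ✗
  N6: stuck-at-1, inverted output ✓; others ✗
  N7: stuck-at-0, inverted output ✓; others ✗
  N8: stuck-at-1, inverted output ✓; others ✗
  N9: stuck-at-0, inverted output ✓; others ✗
Consistent faults: {N3 stuck-at-0, N3 inverted output, N4 stuck-at-1, N4 inverted output, N6 stuck-at-1, N6 inverted output, N7 stuck-at-0, N7 inverted output, N8 stuck-at-1, N8 inverted output, N9 stuck-at-0, N9 inverted output} — 12 in all.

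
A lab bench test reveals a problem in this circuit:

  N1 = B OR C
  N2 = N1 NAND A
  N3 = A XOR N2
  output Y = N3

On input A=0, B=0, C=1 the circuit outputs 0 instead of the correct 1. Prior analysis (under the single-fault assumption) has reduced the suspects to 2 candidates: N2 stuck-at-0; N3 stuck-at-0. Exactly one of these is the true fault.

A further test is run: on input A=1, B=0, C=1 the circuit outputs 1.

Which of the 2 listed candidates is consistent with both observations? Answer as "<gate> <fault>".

N2 stuck-at-0

Evaluate each candidate on input A=1, B=0, C=1:
  N2 stuck-at-0: N1=1, N2=0 [stuck-at-0], N3=1 → 1 — matches
  N3 stuck-at-0: N1=1, N2=0, N3=0 [stuck-at-0] → 0 — eliminated
Only N2 stuck-at-0 reproduces the observed 1.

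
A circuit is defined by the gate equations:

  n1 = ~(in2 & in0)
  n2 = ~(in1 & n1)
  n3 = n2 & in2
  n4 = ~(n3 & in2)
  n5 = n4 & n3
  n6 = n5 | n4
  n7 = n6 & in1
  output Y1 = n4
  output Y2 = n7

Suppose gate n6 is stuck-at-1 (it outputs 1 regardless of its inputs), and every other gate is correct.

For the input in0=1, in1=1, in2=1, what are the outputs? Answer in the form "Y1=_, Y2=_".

Propagate with n6 forced: n1=0, n2=1, n3=1, n4=0, n5=0, n6=1 [stuck-at-1], n7=1.
So the outputs are Y1=0, Y2=1. (Without the fault they would be Y1=0, Y2=0.)

Y1=0, Y2=1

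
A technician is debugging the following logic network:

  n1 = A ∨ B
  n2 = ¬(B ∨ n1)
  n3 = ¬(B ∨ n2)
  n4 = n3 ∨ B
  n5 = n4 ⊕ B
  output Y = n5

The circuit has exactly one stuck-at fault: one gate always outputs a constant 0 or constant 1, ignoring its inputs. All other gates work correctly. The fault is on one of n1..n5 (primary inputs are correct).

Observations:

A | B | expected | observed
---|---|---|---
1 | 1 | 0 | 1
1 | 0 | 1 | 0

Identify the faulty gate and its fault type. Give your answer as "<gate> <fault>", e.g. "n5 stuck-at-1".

n4 stuck-at-0

Fault-free values for test 1 (A=1, B=1): n1=1, n2=0, n3=0, n4=1, n5=0, giving Y=0. Observed 1.
Test 1: faults giving observed 1 are {n4 stuck-at-0, n5 stuck-at-1}.
Test 2 (A=1, B=0): fault-free n1=1, n2=0, n3=1, n4=1, n5=1 → 1; observed 0. Eliminates n5 stuck-at-1.
Only n4 stuck-at-0 is consistent with every test.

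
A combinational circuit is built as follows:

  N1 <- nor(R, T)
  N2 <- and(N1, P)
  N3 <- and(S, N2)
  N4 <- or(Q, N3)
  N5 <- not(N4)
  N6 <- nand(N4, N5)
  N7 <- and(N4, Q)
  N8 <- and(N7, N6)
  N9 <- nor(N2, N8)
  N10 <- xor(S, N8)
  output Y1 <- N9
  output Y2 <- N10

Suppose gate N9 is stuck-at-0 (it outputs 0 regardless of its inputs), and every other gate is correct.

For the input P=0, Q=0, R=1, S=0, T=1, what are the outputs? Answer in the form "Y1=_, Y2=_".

Propagate with N9 forced: N1=0, N2=0, N3=0, N4=0, N5=1, N6=1, N7=0, N8=0, N9=0 [stuck-at-0], N10=0.
So the outputs are Y1=0, Y2=0. (Without the fault they would be Y1=1, Y2=0.)

Y1=0, Y2=0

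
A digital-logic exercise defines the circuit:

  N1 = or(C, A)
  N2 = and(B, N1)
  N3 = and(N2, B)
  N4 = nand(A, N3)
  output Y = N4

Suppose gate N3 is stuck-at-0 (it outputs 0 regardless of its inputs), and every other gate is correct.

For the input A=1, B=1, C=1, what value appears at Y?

1

Propagate with N3 forced: N1=1, N2=1, N3=0 [stuck-at-0], N4=1.
So Y = 1. (Without the fault it would be 0.)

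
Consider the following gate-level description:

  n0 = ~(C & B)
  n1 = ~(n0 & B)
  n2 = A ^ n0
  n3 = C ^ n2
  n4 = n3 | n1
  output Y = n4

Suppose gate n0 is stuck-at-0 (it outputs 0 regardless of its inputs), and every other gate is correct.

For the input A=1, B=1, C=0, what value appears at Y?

Propagate with n0 forced: n0=0 [stuck-at-0], n1=1, n2=1, n3=1, n4=1.
So Y = 1. (Without the fault it would be 0.)

1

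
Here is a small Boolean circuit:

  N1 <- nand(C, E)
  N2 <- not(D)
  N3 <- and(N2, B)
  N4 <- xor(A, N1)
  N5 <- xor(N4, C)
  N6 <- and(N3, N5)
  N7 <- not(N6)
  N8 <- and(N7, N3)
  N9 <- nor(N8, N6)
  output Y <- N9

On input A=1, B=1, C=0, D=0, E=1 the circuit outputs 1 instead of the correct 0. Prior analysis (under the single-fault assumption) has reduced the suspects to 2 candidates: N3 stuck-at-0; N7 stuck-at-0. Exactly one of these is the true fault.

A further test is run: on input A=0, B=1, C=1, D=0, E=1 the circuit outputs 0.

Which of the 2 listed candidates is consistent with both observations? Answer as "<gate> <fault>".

N7 stuck-at-0

Evaluate each candidate on input A=0, B=1, C=1, D=0, E=1:
  N3 stuck-at-0: N1=0, N2=1, N3=0 [stuck-at-0], N4=0, N5=1, N6=0, N7=1, N8=0, N9=1 → 1 — eliminated
  N7 stuck-at-0: N1=0, N2=1, N3=1, N4=0, N5=1, N6=1, N7=0 [stuck-at-0], N8=0, N9=0 → 0 — matches
Only N7 stuck-at-0 reproduces the observed 0.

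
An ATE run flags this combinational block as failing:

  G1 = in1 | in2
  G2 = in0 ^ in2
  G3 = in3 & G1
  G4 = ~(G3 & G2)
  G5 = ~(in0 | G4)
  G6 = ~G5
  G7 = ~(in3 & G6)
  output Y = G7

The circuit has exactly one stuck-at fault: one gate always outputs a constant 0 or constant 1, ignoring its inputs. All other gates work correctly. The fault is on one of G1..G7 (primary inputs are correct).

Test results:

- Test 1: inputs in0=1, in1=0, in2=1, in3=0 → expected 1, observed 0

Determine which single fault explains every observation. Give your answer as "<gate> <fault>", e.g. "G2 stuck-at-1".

G7 stuck-at-0

Fault-free values for test 1 (in0=1, in1=0, in2=1, in3=0): G1=1, G2=0, G3=0, G4=1, G5=0, G6=1, G7=1, giving Y=1. Observed 0.
Test 1: faults giving observed 0 are {G7 stuck-at-0}.
Only G7 stuck-at-0 is consistent with every test.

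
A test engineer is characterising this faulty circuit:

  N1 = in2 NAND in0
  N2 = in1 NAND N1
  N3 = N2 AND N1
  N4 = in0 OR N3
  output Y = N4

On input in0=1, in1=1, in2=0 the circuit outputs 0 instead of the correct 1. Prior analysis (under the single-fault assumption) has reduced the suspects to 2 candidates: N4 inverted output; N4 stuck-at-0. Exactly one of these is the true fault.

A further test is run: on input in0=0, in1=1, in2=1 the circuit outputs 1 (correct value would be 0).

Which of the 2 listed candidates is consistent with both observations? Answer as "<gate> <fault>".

N4 inverted output

Evaluate each candidate on input in0=0, in1=1, in2=1:
  N4 inverted output: N1=1, N2=0, N3=0, N4=1 [inverted output] → 1 — matches
  N4 stuck-at-0: N1=1, N2=0, N3=0, N4=0 [stuck-at-0] → 0 — eliminated
Only N4 inverted output reproduces the observed 1.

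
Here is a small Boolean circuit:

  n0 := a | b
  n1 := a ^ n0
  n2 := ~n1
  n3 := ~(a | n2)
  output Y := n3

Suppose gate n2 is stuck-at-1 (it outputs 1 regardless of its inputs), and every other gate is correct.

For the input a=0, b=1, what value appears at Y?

0

Propagate with n2 forced: n0=1, n1=1, n2=1 [stuck-at-1], n3=0.
So Y = 0. (Without the fault it would be 1.)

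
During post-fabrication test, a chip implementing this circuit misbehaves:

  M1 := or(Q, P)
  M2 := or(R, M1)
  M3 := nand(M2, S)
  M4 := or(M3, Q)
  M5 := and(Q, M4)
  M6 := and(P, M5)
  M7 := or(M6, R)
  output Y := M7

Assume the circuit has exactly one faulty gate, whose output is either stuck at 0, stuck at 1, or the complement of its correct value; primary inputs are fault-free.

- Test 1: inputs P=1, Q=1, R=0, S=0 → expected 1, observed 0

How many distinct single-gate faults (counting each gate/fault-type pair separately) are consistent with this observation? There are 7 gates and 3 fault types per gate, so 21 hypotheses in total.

8

Fault-free: M1=1, M2=1, M3=1, M4=1, M5=1, M6=1, M7=1 → 1. Observed 0.
  M1: none of the 3 fault types match ✗
  M2: none of the 3 fault types match ✗
  M3: none of the 3 fault types match ✗
  M4: stuck-at-0, inverted output ✓; others ✗
  M5: stuck-at-0, inverted output ✓; others ✗
  M6: stuck-at-0, inverted output ✓; others ✗
  M7: stuck-at-0, inverted output ✓; others ✗
Consistent faults: {M4 stuck-at-0, M4 inverted output, M5 stuck-at-0, M5 inverted output, M6 stuck-at-0, M6 inverted output, M7 stuck-at-0, M7 inverted output} — 8 in all.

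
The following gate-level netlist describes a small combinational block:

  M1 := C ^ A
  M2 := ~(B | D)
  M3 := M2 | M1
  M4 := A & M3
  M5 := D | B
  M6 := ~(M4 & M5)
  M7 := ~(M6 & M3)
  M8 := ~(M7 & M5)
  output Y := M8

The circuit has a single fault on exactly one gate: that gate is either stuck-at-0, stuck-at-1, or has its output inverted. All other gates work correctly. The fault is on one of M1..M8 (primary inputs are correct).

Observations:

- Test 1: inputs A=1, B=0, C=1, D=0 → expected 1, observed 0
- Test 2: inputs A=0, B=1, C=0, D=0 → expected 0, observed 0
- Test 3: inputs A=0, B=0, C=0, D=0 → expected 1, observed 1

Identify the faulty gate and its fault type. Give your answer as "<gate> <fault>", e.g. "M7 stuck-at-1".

M5 stuck-at-1

Fault-free values for test 1 (A=1, B=0, C=1, D=0): M1=0, M2=1, M3=1, M4=1, M5=0, M6=1, M7=0, M8=1, giving Y=1. Observed 0.
Test 1: faults giving observed 0 are {M5 stuck-at-1, M5 inverted output, M8 stuck-at-0, M8 inverted output}.
Test 2 (A=0, B=1, C=0, D=0): fault-free M1=0, M2=0, M3=0, M4=0, M5=1, M6=1, M7=1, M8=0 → 0; observed 0. Eliminates M5 inverted output, M8 inverted output.
Test 3 (A=0, B=0, C=0, D=0): fault-free M1=0, M2=1, M3=1, M4=0, M5=0, M6=1, M7=0, M8=1 → 1; observed 1. Eliminates M8 stuck-at-0.
Only M5 stuck-at-1 is consistent with every test.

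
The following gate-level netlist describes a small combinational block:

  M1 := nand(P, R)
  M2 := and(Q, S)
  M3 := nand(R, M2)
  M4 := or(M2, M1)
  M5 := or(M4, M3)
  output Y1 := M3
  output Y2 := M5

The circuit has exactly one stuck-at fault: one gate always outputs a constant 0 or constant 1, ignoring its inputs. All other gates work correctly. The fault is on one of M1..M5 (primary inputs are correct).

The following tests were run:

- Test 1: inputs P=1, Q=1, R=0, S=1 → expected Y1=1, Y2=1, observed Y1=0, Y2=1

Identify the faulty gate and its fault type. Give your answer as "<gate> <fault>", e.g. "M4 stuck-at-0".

Fault-free values for test 1 (P=1, Q=1, R=0, S=1): M1=1, M2=1, M3=1, M4=1, M5=1, giving Y1=1, Y2=1. Observed Y1=0, Y2=1.
Test 1: faults giving observed Y1=0, Y2=1 are {M3 stuck-at-0}.
Only M3 stuck-at-0 is consistent with every test.

M3 stuck-at-0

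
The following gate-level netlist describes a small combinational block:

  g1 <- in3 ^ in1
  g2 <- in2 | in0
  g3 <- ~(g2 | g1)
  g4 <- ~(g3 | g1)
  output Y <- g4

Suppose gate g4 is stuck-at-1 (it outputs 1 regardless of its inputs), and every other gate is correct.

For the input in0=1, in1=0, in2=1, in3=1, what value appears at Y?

1

Propagate with g4 forced: g1=1, g2=1, g3=0, g4=1 [stuck-at-1].
So Y = 1. (Without the fault it would be 0.)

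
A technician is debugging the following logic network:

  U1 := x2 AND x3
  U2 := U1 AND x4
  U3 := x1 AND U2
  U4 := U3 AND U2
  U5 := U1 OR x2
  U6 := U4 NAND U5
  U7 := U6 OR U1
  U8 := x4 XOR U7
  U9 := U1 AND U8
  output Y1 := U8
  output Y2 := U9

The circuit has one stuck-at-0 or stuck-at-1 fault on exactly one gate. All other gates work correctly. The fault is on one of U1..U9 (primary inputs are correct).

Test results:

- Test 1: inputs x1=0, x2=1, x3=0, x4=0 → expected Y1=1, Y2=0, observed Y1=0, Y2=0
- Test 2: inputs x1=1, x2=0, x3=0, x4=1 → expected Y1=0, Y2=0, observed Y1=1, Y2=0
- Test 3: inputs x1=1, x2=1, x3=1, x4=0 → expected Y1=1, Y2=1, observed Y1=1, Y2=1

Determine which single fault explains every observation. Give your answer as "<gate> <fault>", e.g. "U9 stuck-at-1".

Fault-free values for test 1 (x1=0, x2=1, x3=0, x4=0): U1=0, U2=0, U3=0, U4=0, U5=1, U6=1, U7=1, U8=1, U9=0, giving Y1=1, Y2=0. Observed Y1=0, Y2=0.
Test 1: faults giving observed Y1=0, Y2=0 are {U4 stuck-at-1, U6 stuck-at-0, U7 stuck-at-0, U8 stuck-at-0}.
Test 2 (x1=1, x2=0, x3=0, x4=1): fault-free U1=0, U2=0, U3=0, U4=0, U5=0, U6=1, U7=1, U8=0, U9=0 → Y1=0, Y2=0; observed Y1=1, Y2=0. Eliminates U4 stuck-at-1, U8 stuck-at-0.
Test 3 (x1=1, x2=1, x3=1, x4=0): fault-free U1=1, U2=0, U3=0, U4=0, U5=1, U6=1, U7=1, U8=1, U9=1 → Y1=1, Y2=1; observed Y1=1, Y2=1. Eliminates U7 stuck-at-0.
Only U6 stuck-at-0 is consistent with every test.

U6 stuck-at-0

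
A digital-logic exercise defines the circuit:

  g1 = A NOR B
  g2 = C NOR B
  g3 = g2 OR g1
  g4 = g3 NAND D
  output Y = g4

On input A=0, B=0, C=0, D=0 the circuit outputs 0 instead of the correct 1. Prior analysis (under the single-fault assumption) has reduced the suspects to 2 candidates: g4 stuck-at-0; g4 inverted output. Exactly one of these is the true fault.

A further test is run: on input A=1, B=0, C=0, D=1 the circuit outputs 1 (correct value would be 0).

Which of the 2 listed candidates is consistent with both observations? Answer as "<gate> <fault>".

g4 inverted output

Evaluate each candidate on input A=1, B=0, C=0, D=1:
  g4 stuck-at-0: g1=0, g2=1, g3=1, g4=0 [stuck-at-0] → 0 — eliminated
  g4 inverted output: g1=0, g2=1, g3=1, g4=1 [inverted output] → 1 — matches
Only g4 inverted output reproduces the observed 1.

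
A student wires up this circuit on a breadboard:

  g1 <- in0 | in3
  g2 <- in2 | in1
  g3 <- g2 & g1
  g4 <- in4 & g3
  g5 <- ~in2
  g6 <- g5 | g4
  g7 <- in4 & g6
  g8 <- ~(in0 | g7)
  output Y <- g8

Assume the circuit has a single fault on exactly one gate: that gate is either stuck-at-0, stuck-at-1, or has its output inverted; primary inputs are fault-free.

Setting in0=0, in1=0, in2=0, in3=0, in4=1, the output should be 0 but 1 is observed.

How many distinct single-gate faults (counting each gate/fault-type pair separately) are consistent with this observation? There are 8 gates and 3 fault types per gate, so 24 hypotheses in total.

Fault-free: g1=0, g2=0, g3=0, g4=0, g5=1, g6=1, g7=1, g8=0 → 0. Observed 1.
  g1: none of the 3 fault types match ✗
  g2: none of the 3 fault types match ✗
  g3: none of the 3 fault types match ✗
  g4: none of the 3 fault types match ✗
  g5: stuck-at-0, inverted output ✓; others ✗
  g6: stuck-at-0, inverted output ✓; others ✗
  g7: stuck-at-0, inverted output ✓; others ✗
  g8: stuck-at-1, inverted output ✓; others ✗
Consistent faults: {g5 stuck-at-0, g5 inverted output, g6 stuck-at-0, g6 inverted output, g7 stuck-at-0, g7 inverted output, g8 stuck-at-1, g8 inverted output} — 8 in all.

8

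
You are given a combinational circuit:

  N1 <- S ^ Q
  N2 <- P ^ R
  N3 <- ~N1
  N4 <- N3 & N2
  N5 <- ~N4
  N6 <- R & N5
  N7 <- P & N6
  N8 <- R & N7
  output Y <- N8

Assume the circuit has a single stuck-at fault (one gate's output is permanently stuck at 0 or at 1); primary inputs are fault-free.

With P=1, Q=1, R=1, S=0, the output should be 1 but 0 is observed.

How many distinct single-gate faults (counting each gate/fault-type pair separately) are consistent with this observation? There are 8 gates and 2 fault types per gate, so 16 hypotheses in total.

Fault-free: N1=1, N2=0, N3=0, N4=0, N5=1, N6=1, N7=1, N8=1 → 1. Observed 0.
  N1: none of the 2 fault types match ✗
  N2: none of the 2 fault types match ✗
  N3: none of the 2 fault types match ✗
  N4: stuck-at-1 ✓; others ✗
  N5: stuck-at-0 ✓; others ✗
  N6: stuck-at-0 ✓; others ✗
  N7: stuck-at-0 ✓; others ✗
  N8: stuck-at-0 ✓; others ✗
Consistent faults: {N4 stuck-at-1, N5 stuck-at-0, N6 stuck-at-0, N7 stuck-at-0, N8 stuck-at-0} — 5 in all.

5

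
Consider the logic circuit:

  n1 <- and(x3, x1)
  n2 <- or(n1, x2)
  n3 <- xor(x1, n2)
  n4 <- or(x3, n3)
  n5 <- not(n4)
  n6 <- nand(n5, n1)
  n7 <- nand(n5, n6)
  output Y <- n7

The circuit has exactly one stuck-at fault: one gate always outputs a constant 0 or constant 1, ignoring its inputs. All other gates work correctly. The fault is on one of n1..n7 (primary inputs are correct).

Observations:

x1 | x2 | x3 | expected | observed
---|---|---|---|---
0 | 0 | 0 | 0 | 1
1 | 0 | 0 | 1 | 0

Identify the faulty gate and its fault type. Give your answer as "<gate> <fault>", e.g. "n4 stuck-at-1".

n2 stuck-at-1

Fault-free values for test 1 (x1=0, x2=0, x3=0): n1=0, n2=0, n3=0, n4=0, n5=1, n6=1, n7=0, giving Y=0. Observed 1.
Test 1: faults giving observed 1 are {n1 stuck-at-1, n2 stuck-at-1, n3 stuck-at-1, n4 stuck-at-1, n5 stuck-at-0, n6 stuck-at-0, n7 stuck-at-1}.
Test 2 (x1=1, x2=0, x3=0): fault-free n1=0, n2=0, n3=1, n4=1, n5=0, n6=1, n7=1 → 1; observed 0. Eliminates n1 stuck-at-1, n3 stuck-at-1, n4 stuck-at-1, n5 stuck-at-0, n6 stuck-at-0, n7 stuck-at-1.
Only n2 stuck-at-1 is consistent with every test.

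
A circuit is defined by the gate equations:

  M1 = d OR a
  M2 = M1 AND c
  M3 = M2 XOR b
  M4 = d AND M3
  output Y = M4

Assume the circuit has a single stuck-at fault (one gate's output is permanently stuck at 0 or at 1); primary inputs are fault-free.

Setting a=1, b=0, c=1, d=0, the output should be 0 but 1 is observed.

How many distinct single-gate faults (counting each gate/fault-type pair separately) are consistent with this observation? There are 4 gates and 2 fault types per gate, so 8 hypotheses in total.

Fault-free: M1=1, M2=1, M3=1, M4=0 → 0. Observed 1.
  M1 stuck-at-0: output 0 ✗
  M1 stuck-at-1: output 0 ✗
  M2 stuck-at-0: output 0 ✗
  M2 stuck-at-1: output 0 ✗
  M3 stuck-at-0: output 0 ✗
  M3 stuck-at-1: output 0 ✗
  M4 stuck-at-0: output 0 ✗
  M4 stuck-at-1: output 1 ✓
Consistent faults: {M4 stuck-at-1} — 1 in all.

1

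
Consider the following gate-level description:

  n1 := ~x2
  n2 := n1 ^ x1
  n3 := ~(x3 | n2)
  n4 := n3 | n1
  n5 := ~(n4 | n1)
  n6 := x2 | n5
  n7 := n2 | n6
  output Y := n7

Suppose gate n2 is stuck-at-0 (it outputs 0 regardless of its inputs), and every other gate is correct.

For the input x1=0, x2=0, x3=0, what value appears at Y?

Propagate with n2 forced: n1=1, n2=0 [stuck-at-0], n3=1, n4=1, n5=0, n6=0, n7=0.
So Y = 0. (Without the fault it would be 1.)

0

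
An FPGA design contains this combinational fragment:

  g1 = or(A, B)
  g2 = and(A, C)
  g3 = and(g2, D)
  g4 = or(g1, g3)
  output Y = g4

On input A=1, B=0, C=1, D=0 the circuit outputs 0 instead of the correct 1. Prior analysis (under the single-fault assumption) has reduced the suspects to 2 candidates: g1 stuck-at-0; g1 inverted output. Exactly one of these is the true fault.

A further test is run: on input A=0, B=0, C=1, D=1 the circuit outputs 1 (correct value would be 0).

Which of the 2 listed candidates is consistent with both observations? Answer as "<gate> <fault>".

Evaluate each candidate on input A=0, B=0, C=1, D=1:
  g1 stuck-at-0: g1=0 [stuck-at-0], g2=0, g3=0, g4=0 → 0 — eliminated
  g1 inverted output: g1=1 [inverted output], g2=0, g3=0, g4=1 → 1 — matches
Only g1 inverted output reproduces the observed 1.

g1 inverted output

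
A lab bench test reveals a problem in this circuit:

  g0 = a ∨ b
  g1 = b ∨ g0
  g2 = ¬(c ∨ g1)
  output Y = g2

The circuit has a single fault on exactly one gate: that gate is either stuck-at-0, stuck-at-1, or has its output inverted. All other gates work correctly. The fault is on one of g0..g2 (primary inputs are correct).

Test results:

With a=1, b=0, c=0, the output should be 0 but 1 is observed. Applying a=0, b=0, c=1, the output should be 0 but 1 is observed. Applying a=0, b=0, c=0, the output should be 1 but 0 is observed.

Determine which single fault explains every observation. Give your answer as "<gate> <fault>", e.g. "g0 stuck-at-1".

Fault-free values for test 1 (a=1, b=0, c=0): g0=1, g1=1, g2=0, giving Y=0. Observed 1.
Test 1: faults giving observed 1 are {g0 stuck-at-0, g0 inverted output, g1 stuck-at-0, g1 inverted output, g2 stuck-at-1, g2 inverted output}.
Test 2 (a=0, b=0, c=1): fault-free g0=0, g1=0, g2=0 → 0; observed 1. Eliminates g0 stuck-at-0, g0 inverted output, g1 stuck-at-0, g1 inverted output.
Test 3 (a=0, b=0, c=0): fault-free g0=0, g1=0, g2=1 → 1; observed 0. Eliminates g2 stuck-at-1.
Only g2 inverted output is consistent with every test.

g2 inverted output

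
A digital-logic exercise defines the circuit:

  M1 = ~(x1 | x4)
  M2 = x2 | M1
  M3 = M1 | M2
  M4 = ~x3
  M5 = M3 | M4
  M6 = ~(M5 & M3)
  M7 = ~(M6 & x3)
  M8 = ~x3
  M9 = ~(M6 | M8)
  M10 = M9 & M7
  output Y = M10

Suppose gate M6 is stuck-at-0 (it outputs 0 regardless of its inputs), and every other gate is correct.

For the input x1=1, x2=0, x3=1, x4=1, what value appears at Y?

Propagate with M6 forced: M1=0, M2=0, M3=0, M4=0, M5=0, M6=0 [stuck-at-0], M7=1, M8=0, M9=1, M10=1.
So Y = 1. (Without the fault it would be 0.)

1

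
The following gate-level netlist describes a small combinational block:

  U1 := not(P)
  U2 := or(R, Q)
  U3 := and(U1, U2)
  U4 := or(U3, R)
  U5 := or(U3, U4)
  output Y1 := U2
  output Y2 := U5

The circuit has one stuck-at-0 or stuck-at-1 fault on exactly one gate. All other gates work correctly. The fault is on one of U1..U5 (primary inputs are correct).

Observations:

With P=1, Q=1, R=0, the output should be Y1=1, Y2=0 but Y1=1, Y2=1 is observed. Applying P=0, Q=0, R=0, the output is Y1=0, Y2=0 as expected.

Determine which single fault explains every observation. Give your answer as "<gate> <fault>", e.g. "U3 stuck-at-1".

U1 stuck-at-1

Fault-free values for test 1 (P=1, Q=1, R=0): U1=0, U2=1, U3=0, U4=0, U5=0, giving Y1=1, Y2=0. Observed Y1=1, Y2=1.
Test 1: faults giving observed Y1=1, Y2=1 are {U1 stuck-at-1, U3 stuck-at-1, U4 stuck-at-1, U5 stuck-at-1}.
Test 2 (P=0, Q=0, R=0): fault-free U1=1, U2=0, U3=0, U4=0, U5=0 → Y1=0, Y2=0; observed Y1=0, Y2=0. Eliminates U3 stuck-at-1, U4 stuck-at-1, U5 stuck-at-1.
Only U1 stuck-at-1 is consistent with every test.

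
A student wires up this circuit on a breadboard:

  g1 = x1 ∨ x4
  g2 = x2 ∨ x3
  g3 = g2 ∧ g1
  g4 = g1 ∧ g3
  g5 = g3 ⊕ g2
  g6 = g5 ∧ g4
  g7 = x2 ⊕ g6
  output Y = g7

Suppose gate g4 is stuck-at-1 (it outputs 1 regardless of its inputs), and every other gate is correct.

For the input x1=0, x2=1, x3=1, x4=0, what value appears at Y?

0

Propagate with g4 forced: g1=0, g2=1, g3=0, g4=1 [stuck-at-1], g5=1, g6=1, g7=0.
So Y = 0. (Without the fault it would be 1.)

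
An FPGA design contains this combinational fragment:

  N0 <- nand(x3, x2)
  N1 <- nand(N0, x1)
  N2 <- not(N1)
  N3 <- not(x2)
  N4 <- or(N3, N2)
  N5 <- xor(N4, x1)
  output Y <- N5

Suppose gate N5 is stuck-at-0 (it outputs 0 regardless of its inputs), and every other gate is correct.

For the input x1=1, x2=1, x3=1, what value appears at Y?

0

Propagate with N5 forced: N0=0, N1=1, N2=0, N3=0, N4=0, N5=0 [stuck-at-0].
So Y = 0. (Without the fault it would be 1.)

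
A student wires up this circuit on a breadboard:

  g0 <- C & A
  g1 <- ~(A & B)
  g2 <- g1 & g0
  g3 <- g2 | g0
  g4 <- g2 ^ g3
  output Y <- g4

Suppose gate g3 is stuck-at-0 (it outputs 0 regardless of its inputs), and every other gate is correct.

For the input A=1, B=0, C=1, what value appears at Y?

1

Propagate with g3 forced: g0=1, g1=1, g2=1, g3=0 [stuck-at-0], g4=1.
So Y = 1. (Without the fault it would be 0.)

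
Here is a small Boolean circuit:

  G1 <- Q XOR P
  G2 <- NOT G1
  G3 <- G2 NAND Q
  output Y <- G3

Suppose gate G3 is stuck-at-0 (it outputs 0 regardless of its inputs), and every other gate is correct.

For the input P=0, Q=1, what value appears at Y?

Propagate with G3 forced: G1=1, G2=0, G3=0 [stuck-at-0].
So Y = 0. (Without the fault it would be 1.)

0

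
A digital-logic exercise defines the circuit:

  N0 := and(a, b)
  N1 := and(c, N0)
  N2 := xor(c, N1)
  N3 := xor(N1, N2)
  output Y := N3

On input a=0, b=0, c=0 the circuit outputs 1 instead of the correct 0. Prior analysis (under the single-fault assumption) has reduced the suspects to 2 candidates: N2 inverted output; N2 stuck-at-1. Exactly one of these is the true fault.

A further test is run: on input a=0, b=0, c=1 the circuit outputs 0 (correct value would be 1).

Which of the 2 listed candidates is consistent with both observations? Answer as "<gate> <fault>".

N2 inverted output

Evaluate each candidate on input a=0, b=0, c=1:
  N2 inverted output: N0=0, N1=0, N2=0 [inverted output], N3=0 → 0 — matches
  N2 stuck-at-1: N0=0, N1=0, N2=1 [stuck-at-1], N3=1 → 1 — eliminated
Only N2 inverted output reproduces the observed 0.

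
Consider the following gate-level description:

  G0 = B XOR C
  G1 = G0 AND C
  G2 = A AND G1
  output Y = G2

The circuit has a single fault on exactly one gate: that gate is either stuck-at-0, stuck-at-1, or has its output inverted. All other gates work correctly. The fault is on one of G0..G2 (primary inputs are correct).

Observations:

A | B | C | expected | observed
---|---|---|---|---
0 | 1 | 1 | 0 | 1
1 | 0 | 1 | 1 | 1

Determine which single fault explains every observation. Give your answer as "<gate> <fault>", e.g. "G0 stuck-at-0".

G2 stuck-at-1

Fault-free values for test 1 (A=0, B=1, C=1): G0=0, G1=0, G2=0, giving Y=0. Observed 1.
Test 1: faults giving observed 1 are {G2 stuck-at-1, G2 inverted output}.
Test 2 (A=1, B=0, C=1): fault-free G0=1, G1=1, G2=1 → 1; observed 1. Eliminates G2 inverted output.
Only G2 stuck-at-1 is consistent with every test.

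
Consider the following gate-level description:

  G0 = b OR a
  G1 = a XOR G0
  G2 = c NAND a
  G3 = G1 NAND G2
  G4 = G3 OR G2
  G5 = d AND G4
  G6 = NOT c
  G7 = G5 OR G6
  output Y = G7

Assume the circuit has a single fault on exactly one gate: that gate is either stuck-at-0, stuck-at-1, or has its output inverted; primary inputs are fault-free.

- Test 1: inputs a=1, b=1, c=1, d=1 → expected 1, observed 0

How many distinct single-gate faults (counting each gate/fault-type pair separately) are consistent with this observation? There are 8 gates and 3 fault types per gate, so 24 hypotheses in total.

8

Fault-free: G0=1, G1=0, G2=0, G3=1, G4=1, G5=1, G6=0, G7=1 → 1. Observed 0.
  G0: none of the 3 fault types match ✗
  G1: none of the 3 fault types match ✗
  G2: none of the 3 fault types match ✗
  G3: stuck-at-0, inverted output ✓; others ✗
  G4: stuck-at-0, inverted output ✓; others ✗
  G5: stuck-at-0, inverted output ✓; others ✗
  G6: none of the 3 fault types match ✗
  G7: stuck-at-0, inverted output ✓; others ✗
Consistent faults: {G3 stuck-at-0, G3 inverted output, G4 stuck-at-0, G4 inverted output, G5 stuck-at-0, G5 inverted output, G7 stuck-at-0, G7 inverted output} — 8 in all.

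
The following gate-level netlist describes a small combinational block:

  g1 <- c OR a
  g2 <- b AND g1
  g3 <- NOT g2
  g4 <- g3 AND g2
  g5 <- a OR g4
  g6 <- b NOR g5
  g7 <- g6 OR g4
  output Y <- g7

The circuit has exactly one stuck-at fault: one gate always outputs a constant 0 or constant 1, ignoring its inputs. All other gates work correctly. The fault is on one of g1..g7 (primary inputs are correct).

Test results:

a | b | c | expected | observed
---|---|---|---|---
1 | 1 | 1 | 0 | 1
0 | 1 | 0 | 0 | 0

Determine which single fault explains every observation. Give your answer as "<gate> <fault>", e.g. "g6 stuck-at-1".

Fault-free values for test 1 (a=1, b=1, c=1): g1=1, g2=1, g3=0, g4=0, g5=1, g6=0, g7=0, giving Y=0. Observed 1.
Test 1: faults giving observed 1 are {g3 stuck-at-1, g4 stuck-at-1, g6 stuck-at-1, g7 stuck-at-1}.
Test 2 (a=0, b=1, c=0): fault-free g1=0, g2=0, g3=1, g4=0, g5=0, g6=0, g7=0 → 0; observed 0. Eliminates g4 stuck-at-1, g6 stuck-at-1, g7 stuck-at-1.
Only g3 stuck-at-1 is consistent with every test.

g3 stuck-at-1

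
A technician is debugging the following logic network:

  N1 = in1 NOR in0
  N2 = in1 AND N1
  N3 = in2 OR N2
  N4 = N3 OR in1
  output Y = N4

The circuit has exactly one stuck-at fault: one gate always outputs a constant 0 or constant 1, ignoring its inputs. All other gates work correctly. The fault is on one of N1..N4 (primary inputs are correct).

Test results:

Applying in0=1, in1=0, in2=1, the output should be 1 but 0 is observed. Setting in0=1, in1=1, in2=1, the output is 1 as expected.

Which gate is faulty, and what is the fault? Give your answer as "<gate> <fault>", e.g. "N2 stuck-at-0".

Fault-free values for test 1 (in0=1, in1=0, in2=1): N1=0, N2=0, N3=1, N4=1, giving Y=1. Observed 0.
Test 1: faults giving observed 0 are {N3 stuck-at-0, N4 stuck-at-0}.
Test 2 (in0=1, in1=1, in2=1): fault-free N1=0, N2=0, N3=1, N4=1 → 1; observed 1. Eliminates N4 stuck-at-0.
Only N3 stuck-at-0 is consistent with every test.

N3 stuck-at-0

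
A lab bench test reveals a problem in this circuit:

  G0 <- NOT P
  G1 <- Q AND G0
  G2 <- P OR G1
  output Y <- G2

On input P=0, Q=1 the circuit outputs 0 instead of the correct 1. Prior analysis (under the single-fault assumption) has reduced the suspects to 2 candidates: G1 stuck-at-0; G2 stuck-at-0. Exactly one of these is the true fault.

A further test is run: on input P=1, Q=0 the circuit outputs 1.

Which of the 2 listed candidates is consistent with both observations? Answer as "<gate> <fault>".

G1 stuck-at-0

Evaluate each candidate on input P=1, Q=0:
  G1 stuck-at-0: G0=0, G1=0 [stuck-at-0], G2=1 → 1 — matches
  G2 stuck-at-0: G0=0, G1=0, G2=0 [stuck-at-0] → 0 — eliminated
Only G1 stuck-at-0 reproduces the observed 1.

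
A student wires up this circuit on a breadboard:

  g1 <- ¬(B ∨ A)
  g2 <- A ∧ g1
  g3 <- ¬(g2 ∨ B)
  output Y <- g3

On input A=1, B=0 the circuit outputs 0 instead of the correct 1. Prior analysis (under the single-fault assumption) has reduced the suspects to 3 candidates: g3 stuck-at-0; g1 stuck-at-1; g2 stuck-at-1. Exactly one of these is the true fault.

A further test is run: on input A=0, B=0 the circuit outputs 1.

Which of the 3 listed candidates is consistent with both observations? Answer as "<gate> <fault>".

Evaluate each candidate on input A=0, B=0:
  g3 stuck-at-0: g1=1, g2=0, g3=0 [stuck-at-0] → 0 — eliminated
  g1 stuck-at-1: g1=1 [stuck-at-1], g2=0, g3=1 → 1 — matches
  g2 stuck-at-1: g1=1, g2=1 [stuck-at-1], g3=0 → 0 — eliminated
Only g1 stuck-at-1 reproduces the observed 1.

g1 stuck-at-1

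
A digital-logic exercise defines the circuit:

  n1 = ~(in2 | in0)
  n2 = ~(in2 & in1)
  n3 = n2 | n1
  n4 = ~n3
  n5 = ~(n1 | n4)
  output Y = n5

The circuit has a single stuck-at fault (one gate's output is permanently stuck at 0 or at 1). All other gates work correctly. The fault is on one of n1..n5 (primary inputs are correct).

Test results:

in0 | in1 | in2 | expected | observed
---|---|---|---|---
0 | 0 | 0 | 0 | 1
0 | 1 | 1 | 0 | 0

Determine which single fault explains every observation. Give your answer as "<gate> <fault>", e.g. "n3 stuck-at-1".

n1 stuck-at-0

Fault-free values for test 1 (in0=0, in1=0, in2=0): n1=1, n2=1, n3=1, n4=0, n5=0, giving Y=0. Observed 1.
Test 1: faults giving observed 1 are {n1 stuck-at-0, n5 stuck-at-1}.
Test 2 (in0=0, in1=1, in2=1): fault-free n1=0, n2=0, n3=0, n4=1, n5=0 → 0; observed 0. Eliminates n5 stuck-at-1.
Only n1 stuck-at-0 is consistent with every test.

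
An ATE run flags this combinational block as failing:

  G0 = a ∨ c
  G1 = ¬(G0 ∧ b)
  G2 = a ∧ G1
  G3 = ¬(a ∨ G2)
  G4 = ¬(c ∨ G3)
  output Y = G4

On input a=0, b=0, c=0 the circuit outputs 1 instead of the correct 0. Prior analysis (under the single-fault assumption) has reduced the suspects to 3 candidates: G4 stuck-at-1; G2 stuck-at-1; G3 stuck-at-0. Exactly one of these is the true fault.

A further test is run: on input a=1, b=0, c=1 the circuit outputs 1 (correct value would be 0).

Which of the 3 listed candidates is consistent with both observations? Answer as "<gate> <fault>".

G4 stuck-at-1

Evaluate each candidate on input a=1, b=0, c=1:
  G4 stuck-at-1: G0=1, G1=1, G2=1, G3=0, G4=1 [stuck-at-1] → 1 — matches
  G2 stuck-at-1: G0=1, G1=1, G2=1 [stuck-at-1], G3=0, G4=0 → 0 — eliminated
  G3 stuck-at-0: G0=1, G1=1, G2=1, G3=0 [stuck-at-0], G4=0 → 0 — eliminated
Only G4 stuck-at-1 reproduces the observed 1.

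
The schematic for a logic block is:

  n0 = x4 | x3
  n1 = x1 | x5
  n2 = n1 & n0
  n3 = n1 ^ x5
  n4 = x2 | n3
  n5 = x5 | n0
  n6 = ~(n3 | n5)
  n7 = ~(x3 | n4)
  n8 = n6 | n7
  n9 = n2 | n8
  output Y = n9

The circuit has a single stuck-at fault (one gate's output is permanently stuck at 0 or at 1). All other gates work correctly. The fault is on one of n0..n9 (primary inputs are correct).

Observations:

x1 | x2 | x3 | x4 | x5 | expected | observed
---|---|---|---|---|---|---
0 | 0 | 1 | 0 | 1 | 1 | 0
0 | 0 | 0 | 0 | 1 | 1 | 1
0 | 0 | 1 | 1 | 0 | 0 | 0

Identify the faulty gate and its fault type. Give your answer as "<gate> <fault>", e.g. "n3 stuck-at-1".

n2 stuck-at-0

Fault-free values for test 1 (x1=0, x2=0, x3=1, x4=0, x5=1): n0=1, n1=1, n2=1, n3=0, n4=0, n5=1, n6=0, n7=0, n8=0, n9=1, giving Y=1. Observed 0.
Test 1: faults giving observed 0 are {n0 stuck-at-0, n1 stuck-at-0, n2 stuck-at-0, n9 stuck-at-0}.
Test 2 (x1=0, x2=0, x3=0, x4=0, x5=1): fault-free n0=0, n1=1, n2=0, n3=0, n4=0, n5=1, n6=0, n7=1, n8=1, n9=1 → 1; observed 1. Eliminates n1 stuck-at-0, n9 stuck-at-0.
Test 3 (x1=0, x2=0, x3=1, x4=1, x5=0): fault-free n0=1, n1=0, n2=0, n3=0, n4=0, n5=1, n6=0, n7=0, n8=0, n9=0 → 0; observed 0. Eliminates n0 stuck-at-0.
Only n2 stuck-at-0 is consistent with every test.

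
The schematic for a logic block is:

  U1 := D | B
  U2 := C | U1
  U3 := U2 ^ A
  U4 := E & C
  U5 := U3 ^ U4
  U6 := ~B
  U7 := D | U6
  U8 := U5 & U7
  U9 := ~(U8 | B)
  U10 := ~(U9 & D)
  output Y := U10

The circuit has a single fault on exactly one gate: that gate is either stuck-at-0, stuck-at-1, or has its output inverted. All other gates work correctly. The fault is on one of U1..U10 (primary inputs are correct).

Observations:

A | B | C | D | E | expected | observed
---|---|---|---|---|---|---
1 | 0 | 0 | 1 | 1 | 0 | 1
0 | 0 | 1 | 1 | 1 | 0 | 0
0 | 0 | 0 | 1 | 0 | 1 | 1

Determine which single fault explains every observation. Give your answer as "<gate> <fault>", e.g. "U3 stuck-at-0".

U3 stuck-at-1

Fault-free values for test 1 (A=1, B=0, C=0, D=1, E=1): U1=1, U2=1, U3=0, U4=0, U5=0, U6=1, U7=1, U8=0, U9=1, U10=0, giving Y=0. Observed 1.
Test 1: faults giving observed 1 are {U1 stuck-at-0, U1 inverted output, U2 stuck-at-0, U2 inverted output, U3 stuck-at-1, U3 inverted output, U4 stuck-at-1, U4 inverted output, U5 stuck-at-1, U5 inverted output, U8 stuck-at-1, U8 inverted output, U9 stuck-at-0, U9 inverted output, U10 stuck-at-1, U10 inverted output}.
Test 2 (A=0, B=0, C=1, D=1, E=1): fault-free U1=1, U2=1, U3=1, U4=1, U5=0, U6=1, U7=1, U8=0, U9=1, U10=0 → 0; observed 0. Eliminates U2 stuck-at-0, U2 inverted output, U3 inverted output, U4 inverted output, U5 stuck-at-1, U5 inverted output, U8 stuck-at-1, U8 inverted output, U9 stuck-at-0, U9 inverted output, U10 stuck-at-1, U10 inverted output.
Test 3 (A=0, B=0, C=0, D=1, E=0): fault-free U1=1, U2=1, U3=1, U4=0, U5=1, U6=1, U7=1, U8=1, U9=0, U10=1 → 1; observed 1. Eliminates U1 stuck-at-0, U1 inverted output, U4 stuck-at-1.
Only U3 stuck-at-1 is consistent with every test.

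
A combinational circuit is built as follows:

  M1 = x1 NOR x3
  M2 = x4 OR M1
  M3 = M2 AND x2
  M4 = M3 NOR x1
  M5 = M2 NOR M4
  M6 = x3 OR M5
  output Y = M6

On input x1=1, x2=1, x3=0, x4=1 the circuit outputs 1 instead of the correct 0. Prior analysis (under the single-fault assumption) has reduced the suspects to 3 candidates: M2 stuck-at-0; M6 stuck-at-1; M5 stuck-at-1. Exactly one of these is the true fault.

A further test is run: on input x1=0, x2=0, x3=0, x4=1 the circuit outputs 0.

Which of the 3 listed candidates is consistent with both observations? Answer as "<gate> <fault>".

M2 stuck-at-0

Evaluate each candidate on input x1=0, x2=0, x3=0, x4=1:
  M2 stuck-at-0: M1=1, M2=0 [stuck-at-0], M3=0, M4=1, M5=0, M6=0 → 0 — matches
  M6 stuck-at-1: M1=1, M2=1, M3=0, M4=1, M5=0, M6=1 [stuck-at-1] → 1 — eliminated
  M5 stuck-at-1: M1=1, M2=1, M3=0, M4=1, M5=1 [stuck-at-1], M6=1 → 1 — eliminated
Only M2 stuck-at-0 reproduces the observed 0.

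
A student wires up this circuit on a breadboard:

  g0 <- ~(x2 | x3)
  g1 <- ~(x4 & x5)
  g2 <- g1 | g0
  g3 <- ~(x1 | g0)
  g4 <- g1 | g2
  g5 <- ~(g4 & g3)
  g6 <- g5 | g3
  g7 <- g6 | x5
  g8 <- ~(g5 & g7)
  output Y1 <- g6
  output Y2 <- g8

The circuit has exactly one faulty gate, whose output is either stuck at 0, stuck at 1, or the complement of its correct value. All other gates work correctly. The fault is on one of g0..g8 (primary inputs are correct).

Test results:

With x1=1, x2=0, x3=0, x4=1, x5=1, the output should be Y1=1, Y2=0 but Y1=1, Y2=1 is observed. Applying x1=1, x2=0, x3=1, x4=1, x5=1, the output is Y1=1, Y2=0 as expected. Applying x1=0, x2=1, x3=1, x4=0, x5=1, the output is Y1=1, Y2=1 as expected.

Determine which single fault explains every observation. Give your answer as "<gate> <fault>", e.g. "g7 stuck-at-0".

Fault-free values for test 1 (x1=1, x2=0, x3=0, x4=1, x5=1): g0=1, g1=0, g2=1, g3=0, g4=1, g5=1, g6=1, g7=1, g8=0, giving Y1=1, Y2=0. Observed Y1=1, Y2=1.
Test 1: faults giving observed Y1=1, Y2=1 are {g3 stuck-at-1, g3 inverted output, g7 stuck-at-0, g7 inverted output, g8 stuck-at-1, g8 inverted output}.
Test 2 (x1=1, x2=0, x3=1, x4=1, x5=1): fault-free g0=0, g1=0, g2=0, g3=0, g4=0, g5=1, g6=1, g7=1, g8=0 → Y1=1, Y2=0; observed Y1=1, Y2=0. Eliminates g7 stuck-at-0, g7 inverted output, g8 stuck-at-1, g8 inverted output.
Test 3 (x1=0, x2=1, x3=1, x4=0, x5=1): fault-free g0=0, g1=1, g2=1, g3=1, g4=1, g5=0, g6=1, g7=1, g8=1 → Y1=1, Y2=1; observed Y1=1, Y2=1. Eliminates g3 inverted output.
Only g3 stuck-at-1 is consistent with every test.

g3 stuck-at-1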